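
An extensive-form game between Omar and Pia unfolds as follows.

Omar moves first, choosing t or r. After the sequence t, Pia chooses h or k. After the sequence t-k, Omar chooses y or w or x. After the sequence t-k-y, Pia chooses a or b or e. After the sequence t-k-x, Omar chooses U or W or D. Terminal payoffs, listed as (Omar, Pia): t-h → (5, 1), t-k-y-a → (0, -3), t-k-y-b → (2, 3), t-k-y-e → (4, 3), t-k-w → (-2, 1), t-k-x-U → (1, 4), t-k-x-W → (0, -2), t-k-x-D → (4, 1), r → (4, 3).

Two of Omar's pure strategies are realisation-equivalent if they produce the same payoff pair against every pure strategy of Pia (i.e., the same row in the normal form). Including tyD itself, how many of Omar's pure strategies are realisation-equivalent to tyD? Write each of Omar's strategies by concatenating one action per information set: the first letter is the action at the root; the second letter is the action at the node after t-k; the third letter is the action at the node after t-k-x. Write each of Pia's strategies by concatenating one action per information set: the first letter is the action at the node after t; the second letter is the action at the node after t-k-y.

3

Row for tyD (columns ha, hb, he, ka, kb, ke): (5,1) (5,1) (5,1) (0,-3) (2,3) (4,3).
Under tyD, Omar's choice at the node after t-k-x can never be reached regardless of what Pia does, so varying those choices leaves every outcome unchanged.
Holding the reachable choices fixed and varying the unreachable one freely already gives 3 equivalent strategies.
No other strategy reproduces this row, so those 3 are the full class: tyU, tyW, tyD.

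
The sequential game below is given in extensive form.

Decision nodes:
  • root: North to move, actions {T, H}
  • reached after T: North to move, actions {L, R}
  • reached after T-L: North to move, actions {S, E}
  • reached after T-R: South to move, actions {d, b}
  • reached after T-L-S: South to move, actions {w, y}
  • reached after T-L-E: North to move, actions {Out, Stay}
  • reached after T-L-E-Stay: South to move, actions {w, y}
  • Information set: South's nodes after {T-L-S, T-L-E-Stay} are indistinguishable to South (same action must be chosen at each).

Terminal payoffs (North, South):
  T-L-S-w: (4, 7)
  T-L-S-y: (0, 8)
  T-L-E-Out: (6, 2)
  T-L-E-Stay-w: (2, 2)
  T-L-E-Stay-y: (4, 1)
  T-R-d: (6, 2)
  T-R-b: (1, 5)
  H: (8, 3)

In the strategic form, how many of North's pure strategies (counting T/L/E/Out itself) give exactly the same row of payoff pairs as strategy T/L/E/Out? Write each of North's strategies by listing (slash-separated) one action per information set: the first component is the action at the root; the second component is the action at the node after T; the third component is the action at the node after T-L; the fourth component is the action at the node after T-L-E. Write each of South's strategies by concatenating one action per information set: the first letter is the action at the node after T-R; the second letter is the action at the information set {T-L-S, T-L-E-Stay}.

1

Row for T/L/E/Out (columns dw, dy, bw, by): (6,2) (6,2) (6,2) (6,2).
Every one of North's information sets is on the play path for some reply by South when North follows T/L/E/Out.
Changing the action at any of them therefore changes at least one column, so only T/L/E/Out itself gives this row.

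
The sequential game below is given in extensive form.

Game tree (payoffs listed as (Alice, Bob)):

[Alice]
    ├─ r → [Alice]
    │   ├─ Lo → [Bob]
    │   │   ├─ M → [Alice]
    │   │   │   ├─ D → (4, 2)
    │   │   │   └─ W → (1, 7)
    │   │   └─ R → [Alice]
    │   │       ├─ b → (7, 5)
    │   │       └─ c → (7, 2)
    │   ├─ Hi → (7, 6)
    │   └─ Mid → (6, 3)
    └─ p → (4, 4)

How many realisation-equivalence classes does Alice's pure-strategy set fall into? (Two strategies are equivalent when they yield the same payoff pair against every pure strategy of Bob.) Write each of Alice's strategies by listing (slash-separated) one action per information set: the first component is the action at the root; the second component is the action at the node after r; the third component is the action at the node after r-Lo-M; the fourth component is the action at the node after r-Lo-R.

Alice has 24 pure strategies: r/Lo/D/b, r/Lo/D/c, r/Lo/W/b, r/Lo/W/c, r/Hi/D/b, r/Hi/D/c, r/Hi/W/b, r/Hi/W/c, r/Mid/D/b, r/Mid/D/c, r/Mid/W/b, r/Mid/W/c, p/Lo/D/b, p/Lo/D/c, p/Lo/W/b, p/Lo/W/c, p/Hi/D/b, p/Hi/D/c, p/Hi/W/b, p/Hi/W/c, p/Mid/D/b, p/Mid/D/c, p/Mid/W/b, p/Mid/W/c. Columns: M, R.
{r/Lo/D/b} → row (4,2) (7,5)
{r/Lo/D/c} → row (4,2) (7,2)
{r/Lo/W/b} → row (1,7) (7,5)
{r/Lo/W/c} → row (1,7) (7,2)
{r/Hi/D/b, r/Hi/D/c, r/Hi/W/b, r/Hi/W/c} → row (7,6) (7,6)
{r/Mid/D/b, r/Mid/D/c, r/Mid/W/b, r/Mid/W/c} → row (6,3) (6,3)
{p/Lo/D/b, p/Lo/D/c, p/Lo/W/b, p/Lo/W/c, p/Hi/D/b, p/Hi/D/c, p/Hi/W/b, p/Hi/W/c, p/Mid/D/b, p/Mid/D/c, p/Mid/W/b, p/Mid/W/c} → row (4,4) (4,4)
That's 7 distinct rows out of 24 strategies.

7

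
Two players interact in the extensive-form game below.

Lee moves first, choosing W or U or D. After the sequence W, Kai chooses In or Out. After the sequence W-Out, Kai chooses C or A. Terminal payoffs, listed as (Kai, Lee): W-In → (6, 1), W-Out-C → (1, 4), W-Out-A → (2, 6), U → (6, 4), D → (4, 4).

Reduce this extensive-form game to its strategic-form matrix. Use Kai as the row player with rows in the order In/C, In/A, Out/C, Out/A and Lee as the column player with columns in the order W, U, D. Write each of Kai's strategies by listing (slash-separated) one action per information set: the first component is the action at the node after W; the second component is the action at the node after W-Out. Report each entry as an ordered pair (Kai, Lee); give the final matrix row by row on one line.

Row In/C: W→(6,1), U→(6,4), D→(4,4)
Row In/A: W→(6,1), U→(6,4), D→(4,4)
Row Out/C: W→(1,4), U→(6,4), D→(4,4)
Row Out/A: W→(2,6), U→(6,4), D→(4,4)

In/C: (6,1) (6,4) (4,4) | In/A: (6,1) (6,4) (4,4) | Out/C: (1,4) (6,4) (4,4) | Out/A: (2,6) (6,4) (4,4)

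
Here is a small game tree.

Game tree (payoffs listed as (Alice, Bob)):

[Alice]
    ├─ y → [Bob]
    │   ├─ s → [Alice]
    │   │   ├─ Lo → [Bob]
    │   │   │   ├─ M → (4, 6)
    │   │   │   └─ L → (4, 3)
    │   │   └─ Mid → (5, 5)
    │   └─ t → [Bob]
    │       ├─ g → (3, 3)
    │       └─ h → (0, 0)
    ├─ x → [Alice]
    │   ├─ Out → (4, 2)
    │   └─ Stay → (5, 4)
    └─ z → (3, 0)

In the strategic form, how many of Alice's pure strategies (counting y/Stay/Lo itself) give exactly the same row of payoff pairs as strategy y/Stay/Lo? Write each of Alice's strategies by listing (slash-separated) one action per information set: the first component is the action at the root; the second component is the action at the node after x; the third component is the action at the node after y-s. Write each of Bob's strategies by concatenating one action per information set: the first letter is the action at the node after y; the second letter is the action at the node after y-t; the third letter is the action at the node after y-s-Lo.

Row for y/Stay/Lo (columns sgM, sgL, shM, shL, tgM, tgL, thM, thL): (4,6) (4,3) (4,6) (4,3) (3,3) (3,3) (0,0) (0,0).
Under y/Stay/Lo, Alice's choice at the node after x can never be reached regardless of what Bob does, so varying those choices leaves every outcome unchanged.
Holding the reachable choices fixed and varying the unreachable one freely already gives 2 equivalent strategies.
No other strategy reproduces this row, so those 2 are the full class: y/Out/Lo, y/Stay/Lo.

2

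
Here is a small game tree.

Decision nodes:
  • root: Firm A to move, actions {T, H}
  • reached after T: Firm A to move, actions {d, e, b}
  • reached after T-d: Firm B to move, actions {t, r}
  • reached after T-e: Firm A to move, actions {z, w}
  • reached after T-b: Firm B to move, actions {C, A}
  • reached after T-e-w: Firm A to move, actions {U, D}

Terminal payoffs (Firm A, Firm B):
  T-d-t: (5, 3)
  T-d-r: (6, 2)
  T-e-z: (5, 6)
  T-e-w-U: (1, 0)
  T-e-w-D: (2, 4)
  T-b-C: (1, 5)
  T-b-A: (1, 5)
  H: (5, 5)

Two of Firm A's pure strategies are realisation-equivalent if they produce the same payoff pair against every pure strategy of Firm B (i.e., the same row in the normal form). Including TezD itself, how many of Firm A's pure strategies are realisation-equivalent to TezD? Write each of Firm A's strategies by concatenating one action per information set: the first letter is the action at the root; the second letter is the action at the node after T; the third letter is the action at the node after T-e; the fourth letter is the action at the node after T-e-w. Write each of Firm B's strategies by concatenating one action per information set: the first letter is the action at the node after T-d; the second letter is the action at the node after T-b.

2

Row for TezD (columns tC, tA, rC, rA): (5,6) (5,6) (5,6) (5,6).
Under TezD, Firm A's choice at the node after T-e-w can never be reached regardless of what Firm B does, so varying those choices leaves every outcome unchanged.
Holding the reachable choices fixed and varying the unreachable one freely already gives 2 equivalent strategies.
No other strategy reproduces this row, so those 2 are the full class: TezU, TezD.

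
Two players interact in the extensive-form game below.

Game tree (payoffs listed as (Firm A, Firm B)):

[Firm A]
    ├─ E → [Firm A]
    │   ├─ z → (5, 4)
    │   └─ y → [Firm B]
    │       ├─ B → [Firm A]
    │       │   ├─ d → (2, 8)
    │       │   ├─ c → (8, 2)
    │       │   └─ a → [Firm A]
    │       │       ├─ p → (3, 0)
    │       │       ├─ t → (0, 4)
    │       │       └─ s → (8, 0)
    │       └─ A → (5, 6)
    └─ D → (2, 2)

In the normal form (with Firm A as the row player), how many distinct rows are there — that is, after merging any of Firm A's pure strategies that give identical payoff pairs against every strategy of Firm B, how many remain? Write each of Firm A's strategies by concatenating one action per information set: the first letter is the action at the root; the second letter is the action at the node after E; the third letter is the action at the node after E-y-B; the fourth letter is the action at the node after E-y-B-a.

7

Firm A has 36 pure strategies: Ezdp, Ezdt, Ezds, Ezcp, Ezct, Ezcs, Ezap, Ezat, Ezas, Eydp, Eydt, Eyds, Eycp, Eyct, Eycs, Eyap, Eyat, Eyas, Dzdp, Dzdt, Dzds, Dzcp, Dzct, Dzcs, Dzap, Dzat, Dzas, Dydp, Dydt, Dyds, Dycp, Dyct, Dycs, Dyap, Dyat, Dyas. Columns: B, A.
{Ezdp, Ezdt, Ezds, Ezcp, Ezct, Ezcs, Ezap, Ezat, Ezas} → row (5,4) (5,4)
{Eydp, Eydt, Eyds} → row (2,8) (5,6)
{Eycp, Eyct, Eycs} → row (8,2) (5,6)
{Eyap} → row (3,0) (5,6)
{Eyat} → row (0,4) (5,6)
{Eyas} → row (8,0) (5,6)
{Dzdp, Dzdt, Dzds, Dzcp, Dzct, Dzcs, Dzap, Dzat, Dzas, Dydp, Dydt, Dyds, Dycp, Dyct, Dycs, Dyap, Dyat, Dyas} → row (2,2) (2,2)
That's 7 distinct rows out of 36 strategies.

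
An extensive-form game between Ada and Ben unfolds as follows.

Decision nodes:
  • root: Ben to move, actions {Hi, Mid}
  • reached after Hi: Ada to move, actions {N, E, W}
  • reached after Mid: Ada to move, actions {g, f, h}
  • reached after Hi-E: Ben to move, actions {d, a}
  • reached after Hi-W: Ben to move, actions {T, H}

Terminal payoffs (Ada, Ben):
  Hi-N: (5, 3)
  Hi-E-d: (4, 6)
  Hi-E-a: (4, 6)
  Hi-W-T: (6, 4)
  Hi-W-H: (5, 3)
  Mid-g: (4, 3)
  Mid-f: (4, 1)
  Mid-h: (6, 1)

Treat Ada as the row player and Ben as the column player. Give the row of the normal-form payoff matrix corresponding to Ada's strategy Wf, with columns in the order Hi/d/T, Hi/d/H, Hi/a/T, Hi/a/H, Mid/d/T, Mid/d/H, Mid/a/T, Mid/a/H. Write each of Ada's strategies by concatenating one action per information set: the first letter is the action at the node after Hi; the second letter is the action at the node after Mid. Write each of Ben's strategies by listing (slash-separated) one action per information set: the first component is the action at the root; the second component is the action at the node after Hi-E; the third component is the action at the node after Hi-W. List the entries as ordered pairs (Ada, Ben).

(6,4) (5,3) (6,4) (5,3) (4,1) (4,1) (4,1) (4,1)

vs Hi/d/T: Ben plays Hi → Ada plays W at [Hi] → Ben plays T at [Hi-W] → (6, 4)
vs Hi/d/H: Ben plays Hi → Ada plays W at [Hi] → Ben plays H at [Hi-W] → (5, 3)
vs Hi/a/T: Ben plays Hi → Ada plays W at [Hi] → Ben plays T at [Hi-W] → (6, 4)
vs Hi/a/H: Ben plays Hi → Ada plays W at [Hi] → Ben plays H at [Hi-W] → (5, 3)
vs Mid/d/T: Ben plays Mid → Ada plays f at [Mid] → (4, 1)
vs Mid/d/H: Ben plays Mid → Ada plays f at [Mid] → (4, 1)
vs Mid/a/T: Ben plays Mid → Ada plays f at [Mid] → (4, 1)
vs Mid/a/H: Ben plays Mid → Ada plays f at [Mid] → (4, 1)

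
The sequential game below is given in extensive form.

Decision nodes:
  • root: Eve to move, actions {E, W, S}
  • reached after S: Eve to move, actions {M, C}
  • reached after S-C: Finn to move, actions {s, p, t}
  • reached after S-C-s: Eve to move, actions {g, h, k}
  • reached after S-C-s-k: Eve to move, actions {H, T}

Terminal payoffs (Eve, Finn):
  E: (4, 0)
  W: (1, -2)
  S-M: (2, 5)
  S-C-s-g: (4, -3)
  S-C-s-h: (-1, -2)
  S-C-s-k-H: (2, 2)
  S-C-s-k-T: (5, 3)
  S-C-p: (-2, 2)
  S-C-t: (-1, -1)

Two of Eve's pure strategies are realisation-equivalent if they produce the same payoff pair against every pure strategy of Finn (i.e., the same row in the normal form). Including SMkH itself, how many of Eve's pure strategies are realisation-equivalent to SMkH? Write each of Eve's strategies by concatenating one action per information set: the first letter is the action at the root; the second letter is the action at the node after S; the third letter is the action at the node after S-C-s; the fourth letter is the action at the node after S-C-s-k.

Row for SMkH (columns s, p, t): (2,5) (2,5) (2,5).
Under SMkH, Eve's choice at the node after S-C-s and at the node after S-C-s-k can never be reached regardless of what Finn does, so varying those choices leaves every outcome unchanged.
Holding the reachable choices fixed and varying the unreachable ones freely already gives 3 × 2 = 6 equivalent strategies.
No other strategy reproduces this row, so those 6 are the full class: SMgH, SMgT, SMhH, SMhT, SMkH, SMkT.

6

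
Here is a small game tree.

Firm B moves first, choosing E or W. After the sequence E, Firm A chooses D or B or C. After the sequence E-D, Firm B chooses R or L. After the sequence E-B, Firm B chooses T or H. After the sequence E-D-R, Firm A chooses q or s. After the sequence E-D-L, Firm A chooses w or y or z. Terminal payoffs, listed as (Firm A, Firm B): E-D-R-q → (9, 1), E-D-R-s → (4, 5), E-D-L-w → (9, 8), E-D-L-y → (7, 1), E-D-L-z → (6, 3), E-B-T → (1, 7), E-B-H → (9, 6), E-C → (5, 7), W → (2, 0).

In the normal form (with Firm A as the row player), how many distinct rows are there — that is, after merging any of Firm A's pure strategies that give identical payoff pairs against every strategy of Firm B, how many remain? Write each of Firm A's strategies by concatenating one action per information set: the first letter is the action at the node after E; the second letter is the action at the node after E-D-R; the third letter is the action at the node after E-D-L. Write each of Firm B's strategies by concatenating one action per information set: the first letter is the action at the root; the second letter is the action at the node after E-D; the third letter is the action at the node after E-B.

Firm A has 18 pure strategies: Dqw, Dqy, Dqz, Dsw, Dsy, Dsz, Bqw, Bqy, Bqz, Bsw, Bsy, Bsz, Cqw, Cqy, Cqz, Csw, Csy, Csz. Columns: ERT, ERH, ELT, ELH, WRT, WRH, WLT, WLH.
{Dqw} → row (9,1) (9,1) (9,8) (9,8) (2,0) (2,0) (2,0) (2,0)
{Dqy} → row (9,1) (9,1) (7,1) (7,1) (2,0) (2,0) (2,0) (2,0)
{Dqz} → row (9,1) (9,1) (6,3) (6,3) (2,0) (2,0) (2,0) (2,0)
{Dsw} → row (4,5) (4,5) (9,8) (9,8) (2,0) (2,0) (2,0) (2,0)
{Dsy} → row (4,5) (4,5) (7,1) (7,1) (2,0) (2,0) (2,0) (2,0)
{Dsz} → row (4,5) (4,5) (6,3) (6,3) (2,0) (2,0) (2,0) (2,0)
{Bqw, Bqy, Bqz, Bsw, Bsy, Bsz} → row (1,7) (9,6) (1,7) (9,6) (2,0) (2,0) (2,0) (2,0)
{Cqw, Cqy, Cqz, Csw, Csy, Csz} → row (5,7) (5,7) (5,7) (5,7) (2,0) (2,0) (2,0) (2,0)
That's 8 distinct rows out of 18 strategies.

8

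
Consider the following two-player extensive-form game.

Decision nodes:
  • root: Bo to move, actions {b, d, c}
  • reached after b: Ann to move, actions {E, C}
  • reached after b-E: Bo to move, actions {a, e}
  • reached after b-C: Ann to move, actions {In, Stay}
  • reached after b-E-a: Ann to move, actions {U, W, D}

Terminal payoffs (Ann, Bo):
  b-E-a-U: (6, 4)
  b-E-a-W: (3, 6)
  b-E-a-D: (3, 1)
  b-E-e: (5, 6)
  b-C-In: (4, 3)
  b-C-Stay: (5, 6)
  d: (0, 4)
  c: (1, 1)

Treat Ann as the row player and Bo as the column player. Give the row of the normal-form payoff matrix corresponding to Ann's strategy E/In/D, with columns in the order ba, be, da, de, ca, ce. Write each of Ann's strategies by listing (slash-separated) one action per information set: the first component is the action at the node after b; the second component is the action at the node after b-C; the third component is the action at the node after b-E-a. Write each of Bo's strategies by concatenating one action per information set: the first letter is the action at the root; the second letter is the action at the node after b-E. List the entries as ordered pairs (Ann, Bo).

vs ba: Bo plays b → Ann plays E at [b] → Bo plays a at [b-E] → Ann plays D at [b-E-a] → (3, 1)
vs be: Bo plays b → Ann plays E at [b] → Bo plays e at [b-E] → (5, 6)
vs da: Bo plays d → (0, 4)
vs de: Bo plays d → (0, 4)
vs ca: Bo plays c → (1, 1)
vs ce: Bo plays c → (1, 1)

(3,1) (5,6) (0,4) (0,4) (1,1) (1,1)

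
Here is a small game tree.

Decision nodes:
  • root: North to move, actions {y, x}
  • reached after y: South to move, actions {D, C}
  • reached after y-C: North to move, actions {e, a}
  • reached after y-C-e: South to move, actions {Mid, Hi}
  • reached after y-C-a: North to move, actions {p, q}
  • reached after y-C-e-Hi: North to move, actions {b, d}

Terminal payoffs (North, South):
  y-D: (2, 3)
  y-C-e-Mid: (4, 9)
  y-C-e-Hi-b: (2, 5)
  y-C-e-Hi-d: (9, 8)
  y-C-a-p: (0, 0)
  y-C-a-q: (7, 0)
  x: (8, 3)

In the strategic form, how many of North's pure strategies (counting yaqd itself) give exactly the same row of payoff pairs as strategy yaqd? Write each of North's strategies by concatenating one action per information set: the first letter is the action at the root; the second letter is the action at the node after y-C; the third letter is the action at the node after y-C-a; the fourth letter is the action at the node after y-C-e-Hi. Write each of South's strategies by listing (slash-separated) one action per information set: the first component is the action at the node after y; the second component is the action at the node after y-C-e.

Row for yaqd (columns D/Mid, D/Hi, C/Mid, C/Hi): (2,3) (2,3) (7,0) (7,0).
Under yaqd, North's choice at the node after y-C-e-Hi can never be reached regardless of what South does, so varying those choices leaves every outcome unchanged.
Holding the reachable choices fixed and varying the unreachable one freely already gives 2 equivalent strategies.
No other strategy reproduces this row, so those 2 are the full class: yaqb, yaqd.

2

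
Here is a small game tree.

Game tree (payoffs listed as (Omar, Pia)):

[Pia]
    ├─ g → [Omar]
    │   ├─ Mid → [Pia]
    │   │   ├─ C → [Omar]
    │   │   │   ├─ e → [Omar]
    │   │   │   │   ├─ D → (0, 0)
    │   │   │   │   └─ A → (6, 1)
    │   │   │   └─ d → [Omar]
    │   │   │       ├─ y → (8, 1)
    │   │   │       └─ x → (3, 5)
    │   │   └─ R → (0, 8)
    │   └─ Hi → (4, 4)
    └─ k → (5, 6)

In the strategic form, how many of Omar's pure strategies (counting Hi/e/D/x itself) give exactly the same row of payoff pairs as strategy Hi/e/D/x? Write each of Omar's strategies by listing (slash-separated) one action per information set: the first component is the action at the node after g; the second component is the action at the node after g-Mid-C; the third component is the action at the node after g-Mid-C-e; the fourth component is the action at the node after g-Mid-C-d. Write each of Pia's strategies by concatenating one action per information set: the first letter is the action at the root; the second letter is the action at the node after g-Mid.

Row for Hi/e/D/x (columns gC, gR, kC, kR): (4,4) (4,4) (5,6) (5,6).
Under Hi/e/D/x, Omar's choice at the node after g-Mid-C and at the node after g-Mid-C-e and at the node after g-Mid-C-d can never be reached regardless of what Pia does, so varying those choices leaves every outcome unchanged.
Holding the reachable choices fixed and varying the unreachable ones freely already gives 2 × 2 × 2 = 8 equivalent strategies.
No other strategy reproduces this row, so those 8 are the full class: Hi/e/D/y, Hi/e/D/x, Hi/e/A/y, Hi/e/A/x, Hi/d/D/y, Hi/d/D/x, Hi/d/A/y, Hi/d/A/x.

8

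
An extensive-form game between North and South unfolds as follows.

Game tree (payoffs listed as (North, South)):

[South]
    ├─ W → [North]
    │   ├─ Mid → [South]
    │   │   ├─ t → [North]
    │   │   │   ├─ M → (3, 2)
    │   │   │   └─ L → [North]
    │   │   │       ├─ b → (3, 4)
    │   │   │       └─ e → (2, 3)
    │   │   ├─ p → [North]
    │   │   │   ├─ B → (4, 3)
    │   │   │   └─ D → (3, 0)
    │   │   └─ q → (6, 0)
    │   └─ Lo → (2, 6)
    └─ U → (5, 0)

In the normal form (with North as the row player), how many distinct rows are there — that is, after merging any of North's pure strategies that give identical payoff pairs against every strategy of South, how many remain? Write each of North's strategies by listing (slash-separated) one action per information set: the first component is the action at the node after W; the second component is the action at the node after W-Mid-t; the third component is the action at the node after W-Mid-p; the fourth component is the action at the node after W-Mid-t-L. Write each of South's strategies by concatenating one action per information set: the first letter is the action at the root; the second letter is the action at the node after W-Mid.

7

North has 16 pure strategies: Mid/M/B/b, Mid/M/B/e, Mid/M/D/b, Mid/M/D/e, Mid/L/B/b, Mid/L/B/e, Mid/L/D/b, Mid/L/D/e, Lo/M/B/b, Lo/M/B/e, Lo/M/D/b, Lo/M/D/e, Lo/L/B/b, Lo/L/B/e, Lo/L/D/b, Lo/L/D/e. Columns: Wt, Wp, Wq, Ut, Up, Uq.
{Mid/M/B/b, Mid/M/B/e} → row (3,2) (4,3) (6,0) (5,0) (5,0) (5,0)
{Mid/M/D/b, Mid/M/D/e} → row (3,2) (3,0) (6,0) (5,0) (5,0) (5,0)
{Mid/L/B/b} → row (3,4) (4,3) (6,0) (5,0) (5,0) (5,0)
{Mid/L/B/e} → row (2,3) (4,3) (6,0) (5,0) (5,0) (5,0)
{Mid/L/D/b} → row (3,4) (3,0) (6,0) (5,0) (5,0) (5,0)
{Mid/L/D/e} → row (2,3) (3,0) (6,0) (5,0) (5,0) (5,0)
{Lo/M/B/b, Lo/M/B/e, Lo/M/D/b, Lo/M/D/e, Lo/L/B/b, Lo/L/B/e, Lo/L/D/b, Lo/L/D/e} → row (2,6) (2,6) (2,6) (5,0) (5,0) (5,0)
That's 7 distinct rows out of 16 strategies.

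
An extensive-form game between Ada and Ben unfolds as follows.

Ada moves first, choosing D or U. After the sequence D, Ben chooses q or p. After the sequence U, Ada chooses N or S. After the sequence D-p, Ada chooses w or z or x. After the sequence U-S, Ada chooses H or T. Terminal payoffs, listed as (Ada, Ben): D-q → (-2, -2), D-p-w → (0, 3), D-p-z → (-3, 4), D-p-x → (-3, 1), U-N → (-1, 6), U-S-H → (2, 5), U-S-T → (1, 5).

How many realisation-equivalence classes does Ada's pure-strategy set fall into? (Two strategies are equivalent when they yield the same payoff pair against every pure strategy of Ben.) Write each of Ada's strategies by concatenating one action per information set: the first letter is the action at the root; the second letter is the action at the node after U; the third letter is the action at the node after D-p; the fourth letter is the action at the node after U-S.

Ada has 24 pure strategies: DNwH, DNwT, DNzH, DNzT, DNxH, DNxT, DSwH, DSwT, DSzH, DSzT, DSxH, DSxT, UNwH, UNwT, UNzH, UNzT, UNxH, UNxT, USwH, USwT, USzH, USzT, USxH, USxT. Columns: q, p.
{DNwH, DNwT, DSwH, DSwT} → row (-2,-2) (0,3)
{DNzH, DNzT, DSzH, DSzT} → row (-2,-2) (-3,4)
{DNxH, DNxT, DSxH, DSxT} → row (-2,-2) (-3,1)
{UNwH, UNwT, UNzH, UNzT, UNxH, UNxT} → row (-1,6) (-1,6)
{USwH, USzH, USxH} → row (2,5) (2,5)
{USwT, USzT, USxT} → row (1,5) (1,5)
That's 6 distinct rows out of 24 strategies.

6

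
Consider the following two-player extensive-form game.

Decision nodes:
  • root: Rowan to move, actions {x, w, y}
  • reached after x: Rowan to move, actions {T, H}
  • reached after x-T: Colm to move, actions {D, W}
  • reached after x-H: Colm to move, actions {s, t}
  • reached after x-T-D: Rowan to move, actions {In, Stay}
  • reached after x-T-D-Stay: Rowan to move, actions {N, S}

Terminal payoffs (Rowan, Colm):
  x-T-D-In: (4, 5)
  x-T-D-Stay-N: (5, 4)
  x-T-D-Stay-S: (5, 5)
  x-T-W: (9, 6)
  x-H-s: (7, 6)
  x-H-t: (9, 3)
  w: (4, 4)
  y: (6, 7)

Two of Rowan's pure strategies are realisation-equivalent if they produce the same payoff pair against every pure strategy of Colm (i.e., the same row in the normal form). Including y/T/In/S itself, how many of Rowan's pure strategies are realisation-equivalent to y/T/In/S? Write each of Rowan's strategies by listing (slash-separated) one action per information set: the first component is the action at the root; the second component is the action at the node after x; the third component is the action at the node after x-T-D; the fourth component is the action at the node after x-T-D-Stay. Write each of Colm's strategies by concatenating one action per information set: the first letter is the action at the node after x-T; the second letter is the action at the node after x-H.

8

Row for y/T/In/S (columns Ds, Dt, Ws, Wt): (6,7) (6,7) (6,7) (6,7).
Under y/T/In/S, Rowan's choice at the node after x and at the node after x-T-D and at the node after x-T-D-Stay can never be reached regardless of what Colm does, so varying those choices leaves every outcome unchanged.
Holding the reachable choices fixed and varying the unreachable ones freely already gives 2 × 2 × 2 = 8 equivalent strategies.
No other strategy reproduces this row, so those 8 are the full class: y/T/In/N, y/T/In/S, y/T/Stay/N, y/T/Stay/S, y/H/In/N, y/H/In/S, y/H/Stay/N, y/H/Stay/S.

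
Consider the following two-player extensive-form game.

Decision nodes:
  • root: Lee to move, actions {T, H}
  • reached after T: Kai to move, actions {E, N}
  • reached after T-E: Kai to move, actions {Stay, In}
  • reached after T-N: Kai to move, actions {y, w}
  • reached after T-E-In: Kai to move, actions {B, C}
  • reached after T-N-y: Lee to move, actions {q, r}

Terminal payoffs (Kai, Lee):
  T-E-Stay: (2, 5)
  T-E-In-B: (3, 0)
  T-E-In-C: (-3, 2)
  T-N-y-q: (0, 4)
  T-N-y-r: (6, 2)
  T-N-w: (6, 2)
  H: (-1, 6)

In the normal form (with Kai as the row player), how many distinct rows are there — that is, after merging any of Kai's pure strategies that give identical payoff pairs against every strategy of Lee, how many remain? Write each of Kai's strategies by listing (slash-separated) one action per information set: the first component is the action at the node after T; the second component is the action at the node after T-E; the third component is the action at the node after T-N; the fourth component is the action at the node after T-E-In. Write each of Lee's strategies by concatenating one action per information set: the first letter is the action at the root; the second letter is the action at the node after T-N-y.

Kai has 16 pure strategies: E/Stay/y/B, E/Stay/y/C, E/Stay/w/B, E/Stay/w/C, E/In/y/B, E/In/y/C, E/In/w/B, E/In/w/C, N/Stay/y/B, N/Stay/y/C, N/Stay/w/B, N/Stay/w/C, N/In/y/B, N/In/y/C, N/In/w/B, N/In/w/C. Columns: Tq, Tr, Hq, Hr.
{E/Stay/y/B, E/Stay/y/C, E/Stay/w/B, E/Stay/w/C} → row (2,5) (2,5) (-1,6) (-1,6)
{E/In/y/B, E/In/w/B} → row (3,0) (3,0) (-1,6) (-1,6)
{E/In/y/C, E/In/w/C} → row (-3,2) (-3,2) (-1,6) (-1,6)
{N/Stay/y/B, N/Stay/y/C, N/In/y/B, N/In/y/C} → row (0,4) (6,2) (-1,6) (-1,6)
{N/Stay/w/B, N/Stay/w/C, N/In/w/B, N/In/w/C} → row (6,2) (6,2) (-1,6) (-1,6)
That's 5 distinct rows out of 16 strategies.

5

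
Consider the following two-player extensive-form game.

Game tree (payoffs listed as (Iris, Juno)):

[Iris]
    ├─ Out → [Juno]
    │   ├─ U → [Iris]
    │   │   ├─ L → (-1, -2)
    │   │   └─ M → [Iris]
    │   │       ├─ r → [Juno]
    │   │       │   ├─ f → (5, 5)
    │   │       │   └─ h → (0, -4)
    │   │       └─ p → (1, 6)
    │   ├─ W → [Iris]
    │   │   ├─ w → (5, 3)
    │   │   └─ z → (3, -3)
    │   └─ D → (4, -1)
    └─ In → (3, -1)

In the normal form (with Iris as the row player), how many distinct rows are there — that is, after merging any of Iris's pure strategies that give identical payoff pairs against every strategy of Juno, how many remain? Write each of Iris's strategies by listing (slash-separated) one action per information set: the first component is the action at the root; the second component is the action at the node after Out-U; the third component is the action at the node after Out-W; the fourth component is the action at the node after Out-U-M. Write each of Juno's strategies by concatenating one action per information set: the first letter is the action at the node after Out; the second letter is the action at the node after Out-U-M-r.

Iris has 16 pure strategies: Out/L/w/r, Out/L/w/p, Out/L/z/r, Out/L/z/p, Out/M/w/r, Out/M/w/p, Out/M/z/r, Out/M/z/p, In/L/w/r, In/L/w/p, In/L/z/r, In/L/z/p, In/M/w/r, In/M/w/p, In/M/z/r, In/M/z/p. Columns: Uf, Uh, Wf, Wh, Df, Dh.
{Out/L/w/r, Out/L/w/p} → row (-1,-2) (-1,-2) (5,3) (5,3) (4,-1) (4,-1)
{Out/L/z/r, Out/L/z/p} → row (-1,-2) (-1,-2) (3,-3) (3,-3) (4,-1) (4,-1)
{Out/M/w/r} → row (5,5) (0,-4) (5,3) (5,3) (4,-1) (4,-1)
{Out/M/w/p} → row (1,6) (1,6) (5,3) (5,3) (4,-1) (4,-1)
{Out/M/z/r} → row (5,5) (0,-4) (3,-3) (3,-3) (4,-1) (4,-1)
{Out/M/z/p} → row (1,6) (1,6) (3,-3) (3,-3) (4,-1) (4,-1)
{In/L/w/r, In/L/w/p, In/L/z/r, In/L/z/p, In/M/w/r, In/M/w/p, In/M/z/r, In/M/z/p} → row (3,-1) (3,-1) (3,-1) (3,-1) (3,-1) (3,-1)
That's 7 distinct rows out of 16 strategies.

7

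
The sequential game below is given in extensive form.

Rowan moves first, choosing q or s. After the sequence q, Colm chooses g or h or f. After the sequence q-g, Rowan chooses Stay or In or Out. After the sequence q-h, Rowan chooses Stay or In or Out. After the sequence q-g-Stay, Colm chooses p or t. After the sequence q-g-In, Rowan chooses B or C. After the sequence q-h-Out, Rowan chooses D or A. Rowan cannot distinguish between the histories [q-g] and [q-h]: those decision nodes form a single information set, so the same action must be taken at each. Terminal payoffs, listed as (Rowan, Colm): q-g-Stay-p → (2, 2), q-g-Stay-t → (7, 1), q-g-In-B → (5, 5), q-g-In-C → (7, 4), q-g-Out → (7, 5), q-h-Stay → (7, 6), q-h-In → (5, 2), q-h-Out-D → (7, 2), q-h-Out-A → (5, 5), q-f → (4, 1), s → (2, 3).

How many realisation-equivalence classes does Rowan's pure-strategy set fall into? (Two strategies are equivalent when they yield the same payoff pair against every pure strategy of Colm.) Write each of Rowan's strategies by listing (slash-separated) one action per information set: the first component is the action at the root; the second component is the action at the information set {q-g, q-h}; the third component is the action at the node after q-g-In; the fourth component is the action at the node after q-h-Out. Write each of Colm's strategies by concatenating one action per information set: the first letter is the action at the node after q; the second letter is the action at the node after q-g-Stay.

6

Rowan has 24 pure strategies: q/Stay/B/D, q/Stay/B/A, q/Stay/C/D, q/Stay/C/A, q/In/B/D, q/In/B/A, q/In/C/D, q/In/C/A, q/Out/B/D, q/Out/B/A, q/Out/C/D, q/Out/C/A, s/Stay/B/D, s/Stay/B/A, s/Stay/C/D, s/Stay/C/A, s/In/B/D, s/In/B/A, s/In/C/D, s/In/C/A, s/Out/B/D, s/Out/B/A, s/Out/C/D, s/Out/C/A. Columns: gp, gt, hp, ht, fp, ft.
{q/Stay/B/D, q/Stay/B/A, q/Stay/C/D, q/Stay/C/A} → row (2,2) (7,1) (7,6) (7,6) (4,1) (4,1)
{q/In/B/D, q/In/B/A} → row (5,5) (5,5) (5,2) (5,2) (4,1) (4,1)
{q/In/C/D, q/In/C/A} → row (7,4) (7,4) (5,2) (5,2) (4,1) (4,1)
{q/Out/B/D, q/Out/C/D} → row (7,5) (7,5) (7,2) (7,2) (4,1) (4,1)
{q/Out/B/A, q/Out/C/A} → row (7,5) (7,5) (5,5) (5,5) (4,1) (4,1)
{s/Stay/B/D, s/Stay/B/A, s/Stay/C/D, s/Stay/C/A, s/In/B/D, s/In/B/A, s/In/C/D, s/In/C/A, s/Out/B/D, s/Out/B/A, s/Out/C/D, s/Out/C/A} → row (2,3) (2,3) (2,3) (2,3) (2,3) (2,3)
That's 6 distinct rows out of 24 strategies.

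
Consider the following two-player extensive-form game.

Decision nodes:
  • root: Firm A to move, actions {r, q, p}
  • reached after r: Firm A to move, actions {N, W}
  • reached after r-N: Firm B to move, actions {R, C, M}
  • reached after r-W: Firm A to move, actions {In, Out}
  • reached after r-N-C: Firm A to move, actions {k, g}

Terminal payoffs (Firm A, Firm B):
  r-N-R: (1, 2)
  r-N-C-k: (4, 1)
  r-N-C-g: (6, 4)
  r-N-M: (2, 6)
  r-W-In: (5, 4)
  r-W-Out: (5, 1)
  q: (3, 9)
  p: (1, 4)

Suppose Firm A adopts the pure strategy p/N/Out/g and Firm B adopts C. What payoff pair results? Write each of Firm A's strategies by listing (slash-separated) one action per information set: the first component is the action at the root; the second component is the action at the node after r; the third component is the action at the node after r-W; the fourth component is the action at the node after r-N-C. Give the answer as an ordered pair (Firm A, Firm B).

Trace the play path from the root:
  Firm A plays p
→ terminal payoff (1, 4).
(Firm A's choice at the node after r is never reached on this path, so it doesn't affect the outcome.)

(1, 4)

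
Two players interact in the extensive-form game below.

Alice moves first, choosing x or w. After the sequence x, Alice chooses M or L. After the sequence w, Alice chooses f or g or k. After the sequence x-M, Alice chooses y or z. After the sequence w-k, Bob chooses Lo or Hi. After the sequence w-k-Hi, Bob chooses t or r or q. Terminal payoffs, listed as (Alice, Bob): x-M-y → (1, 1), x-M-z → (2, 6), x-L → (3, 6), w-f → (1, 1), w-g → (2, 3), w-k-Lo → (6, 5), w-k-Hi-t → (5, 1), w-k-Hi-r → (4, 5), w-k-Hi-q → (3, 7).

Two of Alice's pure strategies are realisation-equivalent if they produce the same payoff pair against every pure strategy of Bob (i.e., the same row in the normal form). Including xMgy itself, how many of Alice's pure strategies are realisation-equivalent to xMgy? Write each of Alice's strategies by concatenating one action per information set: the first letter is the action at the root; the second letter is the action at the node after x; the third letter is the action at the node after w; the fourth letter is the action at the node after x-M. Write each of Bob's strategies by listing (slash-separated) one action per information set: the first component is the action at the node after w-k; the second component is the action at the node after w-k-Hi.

7

Row for xMgy (columns Lo/t, Lo/r, Lo/q, Hi/t, Hi/r, Hi/q): (1,1) (1,1) (1,1) (1,1) (1,1) (1,1).
Under xMgy, Alice's choice at the node after w can never be reached regardless of what Bob does, so varying those choices leaves every outcome unchanged.
Holding the reachable choices fixed and varying the unreachable one freely already gives 3 equivalent strategies.
Checking the remaining rows, wMfy, wMfz, wLfy, wLfz also happen to give the same payoffs in every column, bringing the total to 7: xMfy, xMgy, xMky, wMfy, wMfz, wLfy, wLfz.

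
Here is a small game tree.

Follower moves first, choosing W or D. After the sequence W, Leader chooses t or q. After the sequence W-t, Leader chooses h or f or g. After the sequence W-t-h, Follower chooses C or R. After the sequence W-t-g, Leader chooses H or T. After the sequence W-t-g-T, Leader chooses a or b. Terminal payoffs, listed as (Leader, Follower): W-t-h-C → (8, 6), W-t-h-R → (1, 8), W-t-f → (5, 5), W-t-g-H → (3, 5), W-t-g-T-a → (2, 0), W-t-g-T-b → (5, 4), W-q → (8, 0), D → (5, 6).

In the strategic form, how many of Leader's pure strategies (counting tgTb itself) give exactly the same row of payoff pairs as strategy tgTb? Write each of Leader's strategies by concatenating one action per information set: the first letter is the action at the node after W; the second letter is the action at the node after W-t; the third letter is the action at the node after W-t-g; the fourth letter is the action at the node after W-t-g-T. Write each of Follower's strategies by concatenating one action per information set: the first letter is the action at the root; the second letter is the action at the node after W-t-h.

Row for tgTb (columns WC, WR, DC, DR): (5,4) (5,4) (5,6) (5,6).
Every one of Leader's information sets is on the play path for some reply by Follower when Leader follows tgTb.
Changing the action at any of them therefore changes at least one column, so only tgTb itself gives this row.

1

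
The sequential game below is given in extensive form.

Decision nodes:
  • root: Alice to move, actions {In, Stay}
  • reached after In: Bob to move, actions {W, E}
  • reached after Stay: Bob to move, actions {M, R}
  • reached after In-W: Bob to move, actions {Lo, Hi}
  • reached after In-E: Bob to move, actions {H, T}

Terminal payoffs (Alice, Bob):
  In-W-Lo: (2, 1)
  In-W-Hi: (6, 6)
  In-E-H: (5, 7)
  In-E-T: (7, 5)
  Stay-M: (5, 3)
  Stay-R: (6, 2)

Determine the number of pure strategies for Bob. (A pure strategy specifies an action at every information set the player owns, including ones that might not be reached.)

Bob owns the node after In with actions {W, E} — two choices.
Bob owns the node after Stay with actions {M, R} — two choices.
Bob owns the node after In-W with actions {Lo, Hi} — two choices.
Bob owns the node after In-E with actions {H, T} — two choices.
A pure strategy fixes one action at each information set independently, so the count is the product 2 × 2 × 2 × 2 = 16.
(For reference, Alice has 2 pure strategies, giving a 16×2 normal-form matrix.)

16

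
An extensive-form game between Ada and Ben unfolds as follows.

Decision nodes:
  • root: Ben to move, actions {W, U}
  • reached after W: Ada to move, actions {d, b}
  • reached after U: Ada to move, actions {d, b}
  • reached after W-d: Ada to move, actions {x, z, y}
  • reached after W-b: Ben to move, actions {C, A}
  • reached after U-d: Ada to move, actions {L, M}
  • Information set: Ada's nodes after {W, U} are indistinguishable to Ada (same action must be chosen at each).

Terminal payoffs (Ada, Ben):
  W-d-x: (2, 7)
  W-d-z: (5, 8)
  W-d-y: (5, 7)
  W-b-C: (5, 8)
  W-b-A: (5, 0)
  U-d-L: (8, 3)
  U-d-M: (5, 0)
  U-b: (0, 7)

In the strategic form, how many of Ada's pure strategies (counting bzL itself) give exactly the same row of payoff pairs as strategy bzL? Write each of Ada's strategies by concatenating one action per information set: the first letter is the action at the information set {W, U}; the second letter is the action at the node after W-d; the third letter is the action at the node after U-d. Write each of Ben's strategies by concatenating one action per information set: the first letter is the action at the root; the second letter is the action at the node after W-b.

6

Row for bzL (columns WC, WA, UC, UA): (5,8) (5,0) (0,7) (0,7).
Under bzL, Ada's choice at the node after W-d and at the node after U-d can never be reached regardless of what Ben does, so varying those choices leaves every outcome unchanged.
Holding the reachable choices fixed and varying the unreachable ones freely already gives 3 × 2 = 6 equivalent strategies.
No other strategy reproduces this row, so those 6 are the full class: bxL, bxM, bzL, bzM, byL, byM.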